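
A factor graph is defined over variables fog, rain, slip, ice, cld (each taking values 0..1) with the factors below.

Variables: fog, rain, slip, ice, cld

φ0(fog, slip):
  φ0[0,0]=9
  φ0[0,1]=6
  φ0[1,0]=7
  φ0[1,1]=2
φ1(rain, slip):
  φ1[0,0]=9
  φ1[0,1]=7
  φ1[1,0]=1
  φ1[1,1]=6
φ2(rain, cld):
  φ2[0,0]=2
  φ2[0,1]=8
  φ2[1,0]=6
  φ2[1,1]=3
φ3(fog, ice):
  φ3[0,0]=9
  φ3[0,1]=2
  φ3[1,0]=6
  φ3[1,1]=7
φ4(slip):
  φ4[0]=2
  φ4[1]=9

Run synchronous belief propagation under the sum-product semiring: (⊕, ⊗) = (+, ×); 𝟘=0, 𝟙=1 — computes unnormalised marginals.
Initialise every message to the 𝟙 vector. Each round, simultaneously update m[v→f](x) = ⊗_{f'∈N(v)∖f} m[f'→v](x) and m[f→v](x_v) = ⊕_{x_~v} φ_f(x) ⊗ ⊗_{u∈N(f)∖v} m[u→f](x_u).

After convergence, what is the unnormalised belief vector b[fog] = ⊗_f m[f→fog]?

init: all messages = 𝟙 over 2 values
r1 m[φ0→fog] = [15, 9]
r1 m[φ0→slip] = [16, 8]
r1 m[φ1→rain] = [16, 7]
r1 m[φ1→slip] = [10, 13]
r1 m[φ2→rain] = [10, 9]
r1 m[φ2→cld] = [8, 11]
r1 m[φ3→fog] = [11, 13]
r1 m[φ3→ice] = [15, 9]
r1 m[φ4→slip] = [2, 9]
r1 m[fog→φ0] = [1, 1]
r1 m[fog→φ3] = [1, 1]
r1 m[rain→φ1] = [1, 1]
r1 m[rain→φ2] = [1, 1]
r1 m[slip→φ0] = [1, 1]
r1 m[slip→φ1] = [1, 1]
r1 m[slip→φ4] = [1, 1]
r1 m[ice→φ3] = [1, 1]
r1 m[cld→φ2] = [1, 1]
r2 m[φ0→fog] = [15, 9]
r2 m[φ0→slip] = [16, 8]
r2 m[φ1→rain] = [16, 7]
r2 m[φ1→slip] = [10, 13]
r2 m[φ2→rain] = [10, 9]
r2 m[φ2→cld] = [8, 11]
r2 m[φ3→fog] = [11, 13]
r2 m[φ3→ice] = [15, 9]
r2 m[φ4→slip] = [2, 9]
r2 m[fog→φ0] = [11, 13]
r2 m[fog→φ3] = [15, 9]
r2 m[rain→φ1] = [10, 9]
r2 m[rain→φ2] = [16, 7]
r2 m[slip→φ0] = [20, 117]
r2 m[slip→φ1] = [32, 72]
r2 m[slip→φ4] = [160, 104]
r2 m[ice→φ3] = [1, 1]
r2 m[cld→φ2] = [1, 1]
r3 m[φ0→fog] = [882, 374]
r3 m[φ0→slip] = [190, 92]
r3 m[φ1→rain] = [792, 464]
r3 m[φ1→slip] = [99, 124]
r3 m[φ2→rain] = [10, 9]
r3 m[φ2→cld] = [74, 149]
r3 m[φ3→fog] = [11, 13]
r3 m[φ3→ice] = [189, 93]
r3 m[φ4→slip] = [2, 9]
r3 m[fog→φ0] = [11, 13]
r3 m[fog→φ3] = [15, 9]
r3 m[rain→φ1] = [10, 9]
r3 m[rain→φ2] = [16, 7]
r3 m[slip→φ0] = [20, 117]
r3 m[slip→φ1] = [32, 72]
r3 m[slip→φ4] = [160, 104]
r3 m[ice→φ3] = [1, 1]
r3 m[cld→φ2] = [1, 1]
r4 m[φ0→fog] = [882, 374]
r4 m[φ0→slip] = [190, 92]
r4 m[φ1→rain] = [792, 464]
r4 m[φ1→slip] = [99, 124]
r4 m[φ2→rain] = [10, 9]
r4 m[φ2→cld] = [74, 149]
r4 m[φ3→fog] = [11, 13]
r4 m[φ3→ice] = [189, 93]
r4 m[φ4→slip] = [2, 9]
r4 m[fog→φ0] = [11, 13]
r4 m[fog→φ3] = [882, 374]
r4 m[rain→φ1] = [10, 9]
r4 m[rain→φ2] = [792, 464]
r4 m[slip→φ0] = [198, 1116]
r4 m[slip→φ1] = [380, 828]
r4 m[slip→φ4] = [18810, 11408]
r4 m[ice→φ3] = [1, 1]
r4 m[cld→φ2] = [1, 1]
r5 m[φ0→fog] = [8478, 3618]
r5 m[φ0→slip] = [190, 92]
r5 m[φ1→rain] = [9216, 5348]
r5 m[φ1→slip] = [99, 124]
r5 m[φ2→rain] = [10, 9]
r5 m[φ2→cld] = [4368, 7728]
r5 m[φ3→fog] = [11, 13]
r5 m[φ3→ice] = [10182, 4382]
r5 m[φ4→slip] = [2, 9]
r5 m[fog→φ0] = [11, 13]
r5 m[fog→φ3] = [882, 374]
r5 m[rain→φ1] = [10, 9]
r5 m[rain→φ2] = [792, 464]
r5 m[slip→φ0] = [198, 1116]
r5 m[slip→φ1] = [380, 828]
r5 m[slip→φ4] = [18810, 11408]
r5 m[ice→φ3] = [1, 1]
r5 m[cld→φ2] = [1, 1]
r6 m[φ0→fog] = [8478, 3618]
r6 m[φ0→slip] = [190, 92]
r6 m[φ1→rain] = [9216, 5348]
r6 m[φ1→slip] = [99, 124]
r6 m[φ2→rain] = [10, 9]
r6 m[φ2→cld] = [4368, 7728]
r6 m[φ3→fog] = [11, 13]
r6 m[φ3→ice] = [10182, 4382]
r6 m[φ4→slip] = [2, 9]
r6 m[fog→φ0] = [11, 13]
r6 m[fog→φ3] = [8478, 3618]
r6 m[rain→φ1] = [10, 9]
r6 m[rain→φ2] = [9216, 5348]
r6 m[slip→φ0] = [198, 1116]
r6 m[slip→φ1] = [380, 828]
r6 m[slip→φ4] = [18810, 11408]
r6 m[ice→φ3] = [1, 1]
r6 m[cld→φ2] = [1, 1]
r7 m[φ0→fog] = [8478, 3618]
r7 m[φ0→slip] = [190, 92]
r7 m[φ1→rain] = [9216, 5348]
r7 m[φ1→slip] = [99, 124]
r7 m[φ2→rain] = [10, 9]
r7 m[φ2→cld] = [50520, 89772]
r7 m[φ3→fog] = [11, 13]
r7 m[φ3→ice] = [98010, 42282]
r7 m[φ4→slip] = [2, 9]
r7 m[fog→φ0] = [11, 13]
r7 m[fog→φ3] = [8478, 3618]
r7 m[rain→φ1] = [10, 9]
r7 m[rain→φ2] = [9216, 5348]
r7 m[slip→φ0] = [198, 1116]
r7 m[slip→φ1] = [380, 828]
r7 m[slip→φ4] = [18810, 11408]
r7 m[ice→φ3] = [1, 1]
r7 m[cld→φ2] = [1, 1]
r8 m[φ0→fog] = [8478, 3618]
r8 m[φ0→slip] = [190, 92]
r8 m[φ1→rain] = [9216, 5348]
r8 m[φ1→slip] = [99, 124]
r8 m[φ2→rain] = [10, 9]
r8 m[φ2→cld] = [50520, 89772]
r8 m[φ3→fog] = [11, 13]
r8 m[φ3→ice] = [98010, 42282]
r8 m[φ4→slip] = [2, 9]
r8 m[fog→φ0] = [11, 13]
r8 m[fog→φ3] = [8478, 3618]
r8 m[rain→φ1] = [10, 9]
r8 m[rain→φ2] = [9216, 5348]
r8 m[slip→φ0] = [198, 1116]
r8 m[slip→φ1] = [380, 828]
r8 m[slip→φ4] = [18810, 11408]
r8 m[ice→φ3] = [1, 1]
r8 m[cld→φ2] = [1, 1]
fixed point reached at round 8
b[fog] = ⊗ incoming = [93258, 47034]

b[fog] = [93258, 47034]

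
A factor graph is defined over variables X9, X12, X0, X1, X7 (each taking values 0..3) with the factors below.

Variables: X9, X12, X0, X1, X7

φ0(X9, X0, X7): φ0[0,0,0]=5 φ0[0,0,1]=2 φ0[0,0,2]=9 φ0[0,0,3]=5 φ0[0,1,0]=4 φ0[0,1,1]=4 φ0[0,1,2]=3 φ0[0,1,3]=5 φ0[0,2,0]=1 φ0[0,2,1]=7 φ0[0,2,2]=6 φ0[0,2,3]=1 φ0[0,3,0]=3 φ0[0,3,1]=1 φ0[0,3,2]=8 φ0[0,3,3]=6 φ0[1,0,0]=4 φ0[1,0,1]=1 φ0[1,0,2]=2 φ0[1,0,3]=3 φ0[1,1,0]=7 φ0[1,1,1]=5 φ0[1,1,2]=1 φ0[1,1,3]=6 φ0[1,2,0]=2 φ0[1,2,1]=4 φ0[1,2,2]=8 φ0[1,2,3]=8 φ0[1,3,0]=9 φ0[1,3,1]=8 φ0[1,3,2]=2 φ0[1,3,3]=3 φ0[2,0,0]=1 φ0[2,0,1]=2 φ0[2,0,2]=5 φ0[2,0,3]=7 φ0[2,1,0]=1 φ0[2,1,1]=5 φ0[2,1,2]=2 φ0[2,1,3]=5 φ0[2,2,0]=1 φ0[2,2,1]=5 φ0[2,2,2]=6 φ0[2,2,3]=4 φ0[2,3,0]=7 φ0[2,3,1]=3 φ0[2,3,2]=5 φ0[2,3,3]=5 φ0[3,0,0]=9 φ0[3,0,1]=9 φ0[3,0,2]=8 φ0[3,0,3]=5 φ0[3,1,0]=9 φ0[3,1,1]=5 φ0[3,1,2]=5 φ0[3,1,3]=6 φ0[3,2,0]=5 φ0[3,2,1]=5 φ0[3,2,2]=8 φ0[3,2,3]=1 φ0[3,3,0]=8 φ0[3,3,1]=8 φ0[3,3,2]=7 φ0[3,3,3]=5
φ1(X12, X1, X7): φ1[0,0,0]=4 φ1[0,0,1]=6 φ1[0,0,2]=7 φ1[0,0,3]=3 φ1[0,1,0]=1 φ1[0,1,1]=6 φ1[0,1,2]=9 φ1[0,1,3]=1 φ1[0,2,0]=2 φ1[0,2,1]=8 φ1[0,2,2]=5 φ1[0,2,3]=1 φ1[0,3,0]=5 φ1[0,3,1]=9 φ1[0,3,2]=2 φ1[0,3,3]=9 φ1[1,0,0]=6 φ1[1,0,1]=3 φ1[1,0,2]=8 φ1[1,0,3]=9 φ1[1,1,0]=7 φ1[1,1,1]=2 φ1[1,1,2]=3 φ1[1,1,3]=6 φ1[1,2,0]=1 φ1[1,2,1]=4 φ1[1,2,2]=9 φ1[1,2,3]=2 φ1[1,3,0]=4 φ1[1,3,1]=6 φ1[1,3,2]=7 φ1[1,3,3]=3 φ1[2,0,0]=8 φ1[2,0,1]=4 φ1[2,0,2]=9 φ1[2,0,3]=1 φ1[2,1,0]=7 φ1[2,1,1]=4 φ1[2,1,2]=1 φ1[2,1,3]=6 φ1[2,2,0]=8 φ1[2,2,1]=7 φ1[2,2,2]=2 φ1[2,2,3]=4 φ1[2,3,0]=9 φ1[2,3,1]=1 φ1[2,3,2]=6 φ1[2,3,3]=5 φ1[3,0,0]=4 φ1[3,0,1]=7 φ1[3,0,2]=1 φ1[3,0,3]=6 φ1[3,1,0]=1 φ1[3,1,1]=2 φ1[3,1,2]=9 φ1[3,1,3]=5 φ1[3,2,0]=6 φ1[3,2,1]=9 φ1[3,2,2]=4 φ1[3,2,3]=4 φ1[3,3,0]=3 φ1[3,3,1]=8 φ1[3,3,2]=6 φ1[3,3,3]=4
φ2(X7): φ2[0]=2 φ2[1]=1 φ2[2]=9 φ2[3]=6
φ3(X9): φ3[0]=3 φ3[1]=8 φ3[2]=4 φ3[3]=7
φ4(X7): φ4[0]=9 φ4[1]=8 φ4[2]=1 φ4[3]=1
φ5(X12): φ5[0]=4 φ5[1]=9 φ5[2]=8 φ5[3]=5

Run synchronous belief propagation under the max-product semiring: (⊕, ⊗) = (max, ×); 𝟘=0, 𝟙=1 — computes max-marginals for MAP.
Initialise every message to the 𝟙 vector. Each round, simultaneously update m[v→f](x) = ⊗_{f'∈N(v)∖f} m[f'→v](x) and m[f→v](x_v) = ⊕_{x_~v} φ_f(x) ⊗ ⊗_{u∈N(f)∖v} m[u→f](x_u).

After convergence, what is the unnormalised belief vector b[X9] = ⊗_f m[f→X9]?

init: all messages = 𝟙 over 4 values
r1 m[φ0→X9] = [9, 9, 7, 9]
r1 m[φ0→X0] = [9, 9, 8, 9]
r1 m[φ0→X7] = [9, 9, 9, 8]
r1 m[φ1→X12] = [9, 9, 9, 9]
r1 m[φ1→X1] = [9, 9, 9, 9]
r1 m[φ1→X7] = [9, 9, 9, 9]
r1 m[φ2→X7] = [2, 1, 9, 6]
r1 m[φ3→X9] = [3, 8, 4, 7]
r1 m[φ4→X7] = [9, 8, 1, 1]
r1 m[φ5→X12] = [4, 9, 8, 5]
r1 m[X9→φ0] = [1, 1, 1, 1]
r1 m[X9→φ3] = [1, 1, 1, 1]
r1 m[X12→φ1] = [1, 1, 1, 1]
r1 m[X12→φ5] = [1, 1, 1, 1]
r1 m[X0→φ0] = [1, 1, 1, 1]
r1 m[X1→φ1] = [1, 1, 1, 1]
r1 m[X7→φ0] = [1, 1, 1, 1]
r1 m[X7→φ1] = [1, 1, 1, 1]
r1 m[X7→φ2] = [1, 1, 1, 1]
r1 m[X7→φ4] = [1, 1, 1, 1]
r2 m[φ0→X9] = [9, 9, 7, 9]
r2 m[φ0→X0] = [9, 9, 8, 9]
r2 m[φ0→X7] = [9, 9, 9, 8]
r2 m[φ1→X12] = [9, 9, 9, 9]
r2 m[φ1→X1] = [9, 9, 9, 9]
r2 m[φ1→X7] = [9, 9, 9, 9]
r2 m[φ2→X7] = [2, 1, 9, 6]
r2 m[φ3→X9] = [3, 8, 4, 7]
r2 m[φ4→X7] = [9, 8, 1, 1]
r2 m[φ5→X12] = [4, 9, 8, 5]
r2 m[X9→φ0] = [3, 8, 4, 7]
r2 m[X9→φ3] = [9, 9, 7, 9]
r2 m[X12→φ1] = [4, 9, 8, 5]
r2 m[X12→φ5] = [9, 9, 9, 9]
r2 m[X0→φ0] = [1, 1, 1, 1]
r2 m[X1→φ1] = [1, 1, 1, 1]
r2 m[X7→φ0] = [162, 72, 81, 54]
r2 m[X7→φ1] = [162, 72, 81, 48]
r2 m[X7→φ2] = [729, 648, 81, 72]
r2 m[X7→φ4] = [162, 81, 729, 432]
r3 m[φ0→X9] = [810, 1458, 1134, 1458]
r3 m[φ0→X0] = [10206, 10206, 5670, 11664]
r3 m[φ0→X7] = [72, 64, 64, 64]
r3 m[φ1→X12] = [810, 1134, 1458, 972]
r3 m[φ1→X1] = [10368, 10206, 10368, 11664]
r3 m[φ1→X7] = [72, 56, 81, 81]
r3 m[φ2→X7] = [2, 1, 9, 6]
r3 m[φ3→X9] = [3, 8, 4, 7]
r3 m[φ4→X7] = [9, 8, 1, 1]
r3 m[φ5→X12] = [4, 9, 8, 5]
r3 m[X9→φ0] = [3, 8, 4, 7]
r3 m[X9→φ3] = [9, 9, 7, 9]
r3 m[X12→φ1] = [4, 9, 8, 5]
r3 m[X12→φ5] = [9, 9, 9, 9]
r3 m[X0→φ0] = [1, 1, 1, 1]
r3 m[X1→φ1] = [1, 1, 1, 1]
r3 m[X7→φ0] = [162, 72, 81, 54]
r3 m[X7→φ1] = [162, 72, 81, 48]
r3 m[X7→φ2] = [729, 648, 81, 72]
r3 m[X7→φ4] = [162, 81, 729, 432]
r4 m[φ0→X9] = [810, 1458, 1134, 1458]
r4 m[φ0→X0] = [10206, 10206, 5670, 11664]
r4 m[φ0→X7] = [72, 64, 64, 64]
r4 m[φ1→X12] = [810, 1134, 1458, 972]
r4 m[φ1→X1] = [10368, 10206, 10368, 11664]
r4 m[φ1→X7] = [72, 56, 81, 81]
r4 m[φ2→X7] = [2, 1, 9, 6]
r4 m[φ3→X9] = [3, 8, 4, 7]
r4 m[φ4→X7] = [9, 8, 1, 1]
r4 m[φ5→X12] = [4, 9, 8, 5]
r4 m[X9→φ0] = [3, 8, 4, 7]
r4 m[X9→φ3] = [810, 1458, 1134, 1458]
r4 m[X12→φ1] = [4, 9, 8, 5]
r4 m[X12→φ5] = [810, 1134, 1458, 972]
r4 m[X0→φ0] = [1, 1, 1, 1]
r4 m[X1→φ1] = [1, 1, 1, 1]
r4 m[X7→φ0] = [1296, 448, 729, 486]
r4 m[X7→φ1] = [1296, 512, 576, 384]
r4 m[X7→φ2] = [46656, 28672, 5184, 5184]
r4 m[X7→φ4] = [10368, 3584, 46656, 31104]
r5 m[φ0→X9] = [6561, 11664, 9072, 11664]
r5 m[φ0→X0] = [81648, 81648, 46656, 93312]
r5 m[φ0→X7] = [72, 64, 64, 64]
r5 m[φ1→X12] = [6480, 9072, 11664, 7776]
r5 m[φ1→X1] = [82944, 81648, 82944, 93312]
r5 m[φ1→X7] = [72, 56, 81, 81]
r5 m[φ2→X7] = [2, 1, 9, 6]
r5 m[φ3→X9] = [3, 8, 4, 7]
r5 m[φ4→X7] = [9, 8, 1, 1]
r5 m[φ5→X12] = [4, 9, 8, 5]
r5 m[X9→φ0] = [3, 8, 4, 7]
r5 m[X9→φ3] = [810, 1458, 1134, 1458]
r5 m[X12→φ1] = [4, 9, 8, 5]
r5 m[X12→φ5] = [810, 1134, 1458, 972]
r5 m[X0→φ0] = [1, 1, 1, 1]
r5 m[X1→φ1] = [1, 1, 1, 1]
r5 m[X7→φ0] = [1296, 448, 729, 486]
r5 m[X7→φ1] = [1296, 512, 576, 384]
r5 m[X7→φ2] = [46656, 28672, 5184, 5184]
r5 m[X7→φ4] = [10368, 3584, 46656, 31104]
r6 m[φ0→X9] = [6561, 11664, 9072, 11664]
r6 m[φ0→X0] = [81648, 81648, 46656, 93312]
r6 m[φ0→X7] = [72, 64, 64, 64]
r6 m[φ1→X12] = [6480, 9072, 11664, 7776]
r6 m[φ1→X1] = [82944, 81648, 82944, 93312]
r6 m[φ1→X7] = [72, 56, 81, 81]
r6 m[φ2→X7] = [2, 1, 9, 6]
r6 m[φ3→X9] = [3, 8, 4, 7]
r6 m[φ4→X7] = [9, 8, 1, 1]
r6 m[φ5→X12] = [4, 9, 8, 5]
r6 m[X9→φ0] = [3, 8, 4, 7]
r6 m[X9→φ3] = [6561, 11664, 9072, 11664]
r6 m[X12→φ1] = [4, 9, 8, 5]
r6 m[X12→φ5] = [6480, 9072, 11664, 7776]
r6 m[X0→φ0] = [1, 1, 1, 1]
r6 m[X1→φ1] = [1, 1, 1, 1]
r6 m[X7→φ0] = [1296, 448, 729, 486]
r6 m[X7→φ1] = [1296, 512, 576, 384]
r6 m[X7→φ2] = [46656, 28672, 5184, 5184]
r6 m[X7→φ4] = [10368, 3584, 46656, 31104]
r7 m[φ0→X9] = [6561, 11664, 9072, 11664]
r7 m[φ0→X0] = [81648, 81648, 46656, 93312]
r7 m[φ0→X7] = [72, 64, 64, 64]
r7 m[φ1→X12] = [6480, 9072, 11664, 7776]
r7 m[φ1→X1] = [82944, 81648, 82944, 93312]
r7 m[φ1→X7] = [72, 56, 81, 81]
r7 m[φ2→X7] = [2, 1, 9, 6]
r7 m[φ3→X9] = [3, 8, 4, 7]
r7 m[φ4→X7] = [9, 8, 1, 1]
r7 m[φ5→X12] = [4, 9, 8, 5]
r7 m[X9→φ0] = [3, 8, 4, 7]
r7 m[X9→φ3] = [6561, 11664, 9072, 11664]
r7 m[X12→φ1] = [4, 9, 8, 5]
r7 m[X12→φ5] = [6480, 9072, 11664, 7776]
r7 m[X0→φ0] = [1, 1, 1, 1]
r7 m[X1→φ1] = [1, 1, 1, 1]
r7 m[X7→φ0] = [1296, 448, 729, 486]
r7 m[X7→φ1] = [1296, 512, 576, 384]
r7 m[X7→φ2] = [46656, 28672, 5184, 5184]
r7 m[X7→φ4] = [10368, 3584, 46656, 31104]
fixed point reached at round 7
b[X9] = ⊗ incoming = [19683, 93312, 36288, 81648]

b[X9] = [19683, 93312, 36288, 81648]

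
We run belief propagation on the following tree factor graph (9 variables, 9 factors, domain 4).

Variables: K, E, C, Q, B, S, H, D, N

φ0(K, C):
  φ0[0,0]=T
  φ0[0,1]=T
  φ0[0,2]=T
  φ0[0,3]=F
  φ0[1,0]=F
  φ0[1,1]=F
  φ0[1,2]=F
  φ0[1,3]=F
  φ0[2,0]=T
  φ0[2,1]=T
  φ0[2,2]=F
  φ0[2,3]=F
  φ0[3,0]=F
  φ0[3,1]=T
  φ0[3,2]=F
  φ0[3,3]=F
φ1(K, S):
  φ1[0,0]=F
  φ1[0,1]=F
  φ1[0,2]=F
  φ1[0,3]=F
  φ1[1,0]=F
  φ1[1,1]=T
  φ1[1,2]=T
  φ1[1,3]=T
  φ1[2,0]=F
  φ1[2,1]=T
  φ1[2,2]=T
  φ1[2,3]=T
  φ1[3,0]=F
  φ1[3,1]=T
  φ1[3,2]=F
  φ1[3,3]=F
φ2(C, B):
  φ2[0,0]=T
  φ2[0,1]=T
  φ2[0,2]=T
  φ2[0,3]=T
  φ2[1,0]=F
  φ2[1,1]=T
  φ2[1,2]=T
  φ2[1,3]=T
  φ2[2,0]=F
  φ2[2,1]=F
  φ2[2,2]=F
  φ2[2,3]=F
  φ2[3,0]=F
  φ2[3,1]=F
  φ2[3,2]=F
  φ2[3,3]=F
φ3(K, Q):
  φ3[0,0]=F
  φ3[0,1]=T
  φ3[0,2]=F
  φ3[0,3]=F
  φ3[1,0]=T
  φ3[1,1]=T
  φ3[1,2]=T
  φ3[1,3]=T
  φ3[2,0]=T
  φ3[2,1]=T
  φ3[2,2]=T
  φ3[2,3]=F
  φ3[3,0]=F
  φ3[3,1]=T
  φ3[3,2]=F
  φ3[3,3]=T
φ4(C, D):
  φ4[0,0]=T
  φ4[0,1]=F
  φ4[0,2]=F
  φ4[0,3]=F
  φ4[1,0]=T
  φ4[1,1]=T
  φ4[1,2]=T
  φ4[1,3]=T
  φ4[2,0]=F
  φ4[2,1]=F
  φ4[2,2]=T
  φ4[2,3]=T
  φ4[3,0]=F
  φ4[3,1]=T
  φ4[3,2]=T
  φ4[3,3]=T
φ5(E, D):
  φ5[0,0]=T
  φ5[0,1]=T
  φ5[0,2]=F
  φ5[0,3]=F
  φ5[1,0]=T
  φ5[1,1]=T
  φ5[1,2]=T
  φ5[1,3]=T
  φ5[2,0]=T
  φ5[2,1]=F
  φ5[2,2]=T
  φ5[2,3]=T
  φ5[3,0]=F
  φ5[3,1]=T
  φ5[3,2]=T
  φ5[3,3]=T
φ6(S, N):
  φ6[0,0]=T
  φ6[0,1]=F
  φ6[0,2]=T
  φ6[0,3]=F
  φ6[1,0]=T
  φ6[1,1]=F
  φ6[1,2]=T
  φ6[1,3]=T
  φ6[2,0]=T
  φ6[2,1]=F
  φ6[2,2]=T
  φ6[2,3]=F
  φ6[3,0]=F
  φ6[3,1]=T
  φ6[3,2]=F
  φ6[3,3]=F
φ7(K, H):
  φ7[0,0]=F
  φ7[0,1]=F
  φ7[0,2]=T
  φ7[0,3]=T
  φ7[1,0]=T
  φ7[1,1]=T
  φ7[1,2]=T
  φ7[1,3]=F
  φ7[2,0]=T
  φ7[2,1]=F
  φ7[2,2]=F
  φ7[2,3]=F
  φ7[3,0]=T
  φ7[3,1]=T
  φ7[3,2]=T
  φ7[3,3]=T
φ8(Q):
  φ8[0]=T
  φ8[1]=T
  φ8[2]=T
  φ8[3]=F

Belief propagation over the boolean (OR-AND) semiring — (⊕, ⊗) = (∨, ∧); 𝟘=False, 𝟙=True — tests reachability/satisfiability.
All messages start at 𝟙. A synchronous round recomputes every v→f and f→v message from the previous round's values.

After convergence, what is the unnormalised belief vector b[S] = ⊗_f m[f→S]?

b[S] = [F, T, T, T]

init: all messages = 𝟙 over 4 values
r1 m[φ0→K] = [T, F, T, T]
r1 m[φ0→C] = [T, T, T, F]
r1 m[φ1→K] = [F, T, T, T]
r1 m[φ1→S] = [F, T, T, T]
r1 m[φ2→C] = [T, T, F, F]
r1 m[φ2→B] = [T, T, T, T]
r1 m[φ3→K] = [T, T, T, T]
r1 m[φ3→Q] = [T, T, T, T]
r1 m[φ4→C] = [T, T, T, T]
r1 m[φ4→D] = [T, T, T, T]
r1 m[φ5→E] = [T, T, T, T]
r1 m[φ5→D] = [T, T, T, T]
r1 m[φ6→S] = [T, T, T, T]
r1 m[φ6→N] = [T, T, T, T]
r1 m[φ7→K] = [T, T, T, T]
r1 m[φ7→H] = [T, T, T, T]
r1 m[φ8→Q] = [T, T, T, F]
r1 m[K→φ0] = [T, T, T, T]
r1 m[K→φ1] = [T, T, T, T]
r1 m[K→φ3] = [T, T, T, T]
r1 m[K→φ7] = [T, T, T, T]
r1 m[E→φ5] = [T, T, T, T]
r1 m[C→φ0] = [T, T, T, T]
r1 m[C→φ2] = [T, T, T, T]
r1 m[C→φ4] = [T, T, T, T]
r1 m[Q→φ3] = [T, T, T, T]
r1 m[Q→φ8] = [T, T, T, T]
r1 m[B→φ2] = [T, T, T, T]
r1 m[S→φ1] = [T, T, T, T]
r1 m[S→φ6] = [T, T, T, T]
r1 m[H→φ7] = [T, T, T, T]
r1 m[D→φ4] = [T, T, T, T]
r1 m[D→φ5] = [T, T, T, T]
r1 m[N→φ6] = [T, T, T, T]
r2 m[φ0→K] = [T, F, T, T]
r2 m[φ0→C] = [T, T, T, F]
r2 m[φ1→K] = [F, T, T, T]
r2 m[φ1→S] = [F, T, T, T]
r2 m[φ2→C] = [T, T, F, F]
r2 m[φ2→B] = [T, T, T, T]
r2 m[φ3→K] = [T, T, T, T]
r2 m[φ3→Q] = [T, T, T, T]
r2 m[φ4→C] = [T, T, T, T]
r2 m[φ4→D] = [T, T, T, T]
r2 m[φ5→E] = [T, T, T, T]
r2 m[φ5→D] = [T, T, T, T]
r2 m[φ6→S] = [T, T, T, T]
r2 m[φ6→N] = [T, T, T, T]
r2 m[φ7→K] = [T, T, T, T]
r2 m[φ7→H] = [T, T, T, T]
r2 m[φ8→Q] = [T, T, T, F]
r2 m[K→φ0] = [F, T, T, T]
r2 m[K→φ1] = [T, F, T, T]
r2 m[K→φ3] = [F, F, T, T]
r2 m[K→φ7] = [F, F, T, T]
r2 m[E→φ5] = [T, T, T, T]
r2 m[C→φ0] = [T, T, F, F]
r2 m[C→φ2] = [T, T, T, F]
r2 m[C→φ4] = [T, T, F, F]
r2 m[Q→φ3] = [T, T, T, F]
r2 m[Q→φ8] = [T, T, T, T]
r2 m[B→φ2] = [T, T, T, T]
r2 m[S→φ1] = [T, T, T, T]
r2 m[S→φ6] = [F, T, T, T]
r2 m[H→φ7] = [T, T, T, T]
r2 m[D→φ4] = [T, T, T, T]
r2 m[D→φ5] = [T, T, T, T]
r2 m[N→φ6] = [T, T, T, T]
r3 m[φ0→K] = [T, F, T, T]
r3 m[φ0→C] = [T, T, F, F]
r3 m[φ1→K] = [F, T, T, T]
r3 m[φ1→S] = [F, T, T, T]
r3 m[φ2→C] = [T, T, F, F]
r3 m[φ2→B] = [T, T, T, T]
r3 m[φ3→K] = [T, T, T, T]
r3 m[φ3→Q] = [T, T, T, T]
r3 m[φ4→C] = [T, T, T, T]
r3 m[φ4→D] = [T, T, T, T]
r3 m[φ5→E] = [T, T, T, T]
r3 m[φ5→D] = [T, T, T, T]
r3 m[φ6→S] = [T, T, T, T]
r3 m[φ6→N] = [T, T, T, T]
r3 m[φ7→K] = [T, T, T, T]
r3 m[φ7→H] = [T, T, T, T]
r3 m[φ8→Q] = [T, T, T, F]
r3 m[K→φ0] = [F, T, T, T]
r3 m[K→φ1] = [T, F, T, T]
r3 m[K→φ3] = [F, F, T, T]
r3 m[K→φ7] = [F, F, T, T]
r3 m[E→φ5] = [T, T, T, T]
r3 m[C→φ0] = [T, T, F, F]
r3 m[C→φ2] = [T, T, T, F]
r3 m[C→φ4] = [T, T, F, F]
r3 m[Q→φ3] = [T, T, T, F]
r3 m[Q→φ8] = [T, T, T, T]
r3 m[B→φ2] = [T, T, T, T]
r3 m[S→φ1] = [T, T, T, T]
r3 m[S→φ6] = [F, T, T, T]
r3 m[H→φ7] = [T, T, T, T]
r3 m[D→φ4] = [T, T, T, T]
r3 m[D→φ5] = [T, T, T, T]
r3 m[N→φ6] = [T, T, T, T]
r4 m[φ0→K] = [T, F, T, T]
r4 m[φ0→C] = [T, T, F, F]
r4 m[φ1→K] = [F, T, T, T]
r4 m[φ1→S] = [F, T, T, T]
r4 m[φ2→C] = [T, T, F, F]
r4 m[φ2→B] = [T, T, T, T]
r4 m[φ3→K] = [T, T, T, T]
r4 m[φ3→Q] = [T, T, T, T]
r4 m[φ4→C] = [T, T, T, T]
r4 m[φ4→D] = [T, T, T, T]
r4 m[φ5→E] = [T, T, T, T]
r4 m[φ5→D] = [T, T, T, T]
r4 m[φ6→S] = [T, T, T, T]
r4 m[φ6→N] = [T, T, T, T]
r4 m[φ7→K] = [T, T, T, T]
r4 m[φ7→H] = [T, T, T, T]
r4 m[φ8→Q] = [T, T, T, F]
r4 m[K→φ0] = [F, T, T, T]
r4 m[K→φ1] = [T, F, T, T]
r4 m[K→φ3] = [F, F, T, T]
r4 m[K→φ7] = [F, F, T, T]
r4 m[E→φ5] = [T, T, T, T]
r4 m[C→φ0] = [T, T, F, F]
r4 m[C→φ2] = [T, T, F, F]
r4 m[C→φ4] = [T, T, F, F]
r4 m[Q→φ3] = [T, T, T, F]
r4 m[Q→φ8] = [T, T, T, T]
r4 m[B→φ2] = [T, T, T, T]
r4 m[S→φ1] = [T, T, T, T]
r4 m[S→φ6] = [F, T, T, T]
r4 m[H→φ7] = [T, T, T, T]
r4 m[D→φ4] = [T, T, T, T]
r4 m[D→φ5] = [T, T, T, T]
r4 m[N→φ6] = [T, T, T, T]
r5 m[φ0→K] = [T, F, T, T]
r5 m[φ0→C] = [T, T, F, F]
r5 m[φ1→K] = [F, T, T, T]
r5 m[φ1→S] = [F, T, T, T]
r5 m[φ2→C] = [T, T, F, F]
r5 m[φ2→B] = [T, T, T, T]
r5 m[φ3→K] = [T, T, T, T]
r5 m[φ3→Q] = [T, T, T, T]
r5 m[φ4→C] = [T, T, T, T]
r5 m[φ4→D] = [T, T, T, T]
r5 m[φ5→E] = [T, T, T, T]
r5 m[φ5→D] = [T, T, T, T]
r5 m[φ6→S] = [T, T, T, T]
r5 m[φ6→N] = [T, T, T, T]
r5 m[φ7→K] = [T, T, T, T]
r5 m[φ7→H] = [T, T, T, T]
r5 m[φ8→Q] = [T, T, T, F]
r5 m[K→φ0] = [F, T, T, T]
r5 m[K→φ1] = [T, F, T, T]
r5 m[K→φ3] = [F, F, T, T]
r5 m[K→φ7] = [F, F, T, T]
r5 m[E→φ5] = [T, T, T, T]
r5 m[C→φ0] = [T, T, F, F]
r5 m[C→φ2] = [T, T, F, F]
r5 m[C→φ4] = [T, T, F, F]
r5 m[Q→φ3] = [T, T, T, F]
r5 m[Q→φ8] = [T, T, T, T]
r5 m[B→φ2] = [T, T, T, T]
r5 m[S→φ1] = [T, T, T, T]
r5 m[S→φ6] = [F, T, T, T]
r5 m[H→φ7] = [T, T, T, T]
r5 m[D→φ4] = [T, T, T, T]
r5 m[D→φ5] = [T, T, T, T]
r5 m[N→φ6] = [T, T, T, T]
fixed point reached at round 5
b[S] = ⊗ incoming = [F, T, T, T]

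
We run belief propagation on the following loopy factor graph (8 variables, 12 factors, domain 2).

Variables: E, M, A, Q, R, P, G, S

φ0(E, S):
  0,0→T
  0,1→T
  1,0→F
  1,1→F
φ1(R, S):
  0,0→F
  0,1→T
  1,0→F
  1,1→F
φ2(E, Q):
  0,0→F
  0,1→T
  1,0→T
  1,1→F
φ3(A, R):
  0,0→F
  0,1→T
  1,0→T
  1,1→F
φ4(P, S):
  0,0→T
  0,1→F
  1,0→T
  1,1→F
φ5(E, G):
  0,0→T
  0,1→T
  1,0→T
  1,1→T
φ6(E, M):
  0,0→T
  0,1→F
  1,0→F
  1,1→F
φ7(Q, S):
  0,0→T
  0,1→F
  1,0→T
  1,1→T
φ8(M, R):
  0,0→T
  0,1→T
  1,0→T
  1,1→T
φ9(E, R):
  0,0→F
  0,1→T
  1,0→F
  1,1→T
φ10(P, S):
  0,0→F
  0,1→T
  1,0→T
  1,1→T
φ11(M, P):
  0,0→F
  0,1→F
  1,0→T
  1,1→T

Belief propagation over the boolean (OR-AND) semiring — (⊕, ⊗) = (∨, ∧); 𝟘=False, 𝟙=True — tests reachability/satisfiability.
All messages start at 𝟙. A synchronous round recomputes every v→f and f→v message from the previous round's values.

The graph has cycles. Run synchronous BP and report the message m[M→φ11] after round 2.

message @ round 2 = [T, F]

init: all messages = 𝟙 over 2 values
r1 m[φ0→E] = [T, F]
r1 m[φ0→S] = [T, T]
r1 m[φ1→R] = [T, F]
r1 m[φ1→S] = [F, T]
r1 m[φ2→E] = [T, T]
r1 m[φ2→Q] = [T, T]
r1 m[φ3→A] = [T, T]
r1 m[φ3→R] = [T, T]
r1 m[φ4→P] = [T, T]
r1 m[φ4→S] = [T, F]
r1 m[φ5→E] = [T, T]
r1 m[φ5→G] = [T, T]
r1 m[φ6→E] = [T, F]
r1 m[φ6→M] = [T, F]
r1 m[φ7→Q] = [T, T]
r1 m[φ7→S] = [T, T]
r1 m[φ8→M] = [T, T]
r1 m[φ8→R] = [T, T]
r1 m[φ9→E] = [T, T]
r1 m[φ9→R] = [F, T]
r1 m[φ10→P] = [T, T]
r1 m[φ10→S] = [T, T]
r1 m[φ11→M] = [F, T]
r1 m[φ11→P] = [T, T]
r1 m[E→φ0] = [T, T]
r1 m[E→φ2] = [T, T]
r1 m[E→φ5] = [T, T]
r1 m[E→φ6] = [T, T]
r1 m[E→φ9] = [T, T]
r1 m[M→φ6] = [T, T]
r1 m[M→φ8] = [T, T]
r1 m[M→φ11] = [T, T]
r1 m[A→φ3] = [T, T]
r1 m[Q→φ2] = [T, T]
r1 m[Q→φ7] = [T, T]
r1 m[R→φ1] = [T, T]
r1 m[R→φ3] = [T, T]
r1 m[R→φ8] = [T, T]
r1 m[R→φ9] = [T, T]
r1 m[P→φ4] = [T, T]
r1 m[P→φ10] = [T, T]
r1 m[P→φ11] = [T, T]
r1 m[G→φ5] = [T, T]
r1 m[S→φ0] = [T, T]
r1 m[S→φ1] = [T, T]
r1 m[S→φ4] = [T, T]
r1 m[S→φ7] = [T, T]
r1 m[S→φ10] = [T, T]
r2 m[φ0→E] = [T, F]
r2 m[φ0→S] = [T, T]
r2 m[φ1→R] = [T, F]
r2 m[φ1→S] = [F, T]
r2 m[φ2→E] = [T, T]
r2 m[φ2→Q] = [T, T]
r2 m[φ3→A] = [T, T]
r2 m[φ3→R] = [T, T]
r2 m[φ4→P] = [T, T]
r2 m[φ4→S] = [T, F]
r2 m[φ5→E] = [T, T]
r2 m[φ5→G] = [T, T]
r2 m[φ6→E] = [T, F]
r2 m[φ6→M] = [T, F]
r2 m[φ7→Q] = [T, T]
r2 m[φ7→S] = [T, T]
r2 m[φ8→M] = [T, T]
r2 m[φ8→R] = [T, T]
r2 m[φ9→E] = [T, T]
r2 m[φ9→R] = [F, T]
r2 m[φ10→P] = [T, T]
r2 m[φ10→S] = [T, T]
r2 m[φ11→M] = [F, T]
r2 m[φ11→P] = [T, T]
r2 m[E→φ0] = [T, F]
r2 m[E→φ2] = [T, F]
r2 m[E→φ5] = [T, F]
r2 m[E→φ6] = [T, F]
r2 m[E→φ9] = [T, F]
r2 m[M→φ6] = [F, T]
r2 m[M→φ8] = [F, F]
r2 m[M→φ11] = [T, F]
r2 m[A→φ3] = [T, T]
r2 m[Q→φ2] = [T, T]
r2 m[Q→φ7] = [T, T]
r2 m[R→φ1] = [F, T]
r2 m[R→φ3] = [F, F]
r2 m[R→φ8] = [F, F]
r2 m[R→φ9] = [T, F]
r2 m[P→φ4] = [T, T]
r2 m[P→φ10] = [T, T]
r2 m[P→φ11] = [T, T]
r2 m[G→φ5] = [T, T]
r2 m[S→φ0] = [F, F]
r2 m[S→φ1] = [T, F]
r2 m[S→φ4] = [F, T]
r2 m[S→φ7] = [F, F]
r2 m[S→φ10] = [F, F]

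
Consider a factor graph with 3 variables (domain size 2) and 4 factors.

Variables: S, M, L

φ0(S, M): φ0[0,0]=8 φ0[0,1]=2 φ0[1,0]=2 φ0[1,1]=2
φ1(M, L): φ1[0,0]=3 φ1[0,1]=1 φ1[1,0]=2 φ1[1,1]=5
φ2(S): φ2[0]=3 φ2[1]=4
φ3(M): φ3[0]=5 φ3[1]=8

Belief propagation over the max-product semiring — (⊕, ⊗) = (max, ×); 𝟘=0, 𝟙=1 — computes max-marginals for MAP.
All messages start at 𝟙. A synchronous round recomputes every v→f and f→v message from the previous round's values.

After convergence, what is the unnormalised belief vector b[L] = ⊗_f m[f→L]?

b[L] = [360, 320]

init: all messages = 𝟙 over 2 values
r1 m[φ0→S] = [8, 2]
r1 m[φ0→M] = [8, 2]
r1 m[φ1→M] = [3, 5]
r1 m[φ1→L] = [3, 5]
r1 m[φ2→S] = [3, 4]
r1 m[φ3→M] = [5, 8]
r1 m[S→φ0] = [1, 1]
r1 m[S→φ2] = [1, 1]
r1 m[M→φ0] = [1, 1]
r1 m[M→φ1] = [1, 1]
r1 m[M→φ3] = [1, 1]
r1 m[L→φ1] = [1, 1]
r2 m[φ0→S] = [8, 2]
r2 m[φ0→M] = [8, 2]
r2 m[φ1→M] = [3, 5]
r2 m[φ1→L] = [3, 5]
r2 m[φ2→S] = [3, 4]
r2 m[φ3→M] = [5, 8]
r2 m[S→φ0] = [3, 4]
r2 m[S→φ2] = [8, 2]
r2 m[M→φ0] = [15, 40]
r2 m[M→φ1] = [40, 16]
r2 m[M→φ3] = [24, 10]
r2 m[L→φ1] = [1, 1]
r3 m[φ0→S] = [120, 80]
r3 m[φ0→M] = [24, 8]
r3 m[φ1→M] = [3, 5]
r3 m[φ1→L] = [120, 80]
r3 m[φ2→S] = [3, 4]
r3 m[φ3→M] = [5, 8]
r3 m[S→φ0] = [3, 4]
r3 m[S→φ2] = [8, 2]
r3 m[M→φ0] = [15, 40]
r3 m[M→φ1] = [40, 16]
r3 m[M→φ3] = [24, 10]
r3 m[L→φ1] = [1, 1]
r4 m[φ0→S] = [120, 80]
r4 m[φ0→M] = [24, 8]
r4 m[φ1→M] = [3, 5]
r4 m[φ1→L] = [120, 80]
r4 m[φ2→S] = [3, 4]
r4 m[φ3→M] = [5, 8]
r4 m[S→φ0] = [3, 4]
r4 m[S→φ2] = [120, 80]
r4 m[M→φ0] = [15, 40]
r4 m[M→φ1] = [120, 64]
r4 m[M→φ3] = [72, 40]
r4 m[L→φ1] = [1, 1]
r5 m[φ0→S] = [120, 80]
r5 m[φ0→M] = [24, 8]
r5 m[φ1→M] = [3, 5]
r5 m[φ1→L] = [360, 320]
r5 m[φ2→S] = [3, 4]
r5 m[φ3→M] = [5, 8]
r5 m[S→φ0] = [3, 4]
r5 m[S→φ2] = [120, 80]
r5 m[M→φ0] = [15, 40]
r5 m[M→φ1] = [120, 64]
r5 m[M→φ3] = [72, 40]
r5 m[L→φ1] = [1, 1]
r6 m[φ0→S] = [120, 80]
r6 m[φ0→M] = [24, 8]
r6 m[φ1→M] = [3, 5]
r6 m[φ1→L] = [360, 320]
r6 m[φ2→S] = [3, 4]
r6 m[φ3→M] = [5, 8]
r6 m[S→φ0] = [3, 4]
r6 m[S→φ2] = [120, 80]
r6 m[M→φ0] = [15, 40]
r6 m[M→φ1] = [120, 64]
r6 m[M→φ3] = [72, 40]
r6 m[L→φ1] = [1, 1]
fixed point reached at round 6
b[L] = ⊗ incoming = [360, 320]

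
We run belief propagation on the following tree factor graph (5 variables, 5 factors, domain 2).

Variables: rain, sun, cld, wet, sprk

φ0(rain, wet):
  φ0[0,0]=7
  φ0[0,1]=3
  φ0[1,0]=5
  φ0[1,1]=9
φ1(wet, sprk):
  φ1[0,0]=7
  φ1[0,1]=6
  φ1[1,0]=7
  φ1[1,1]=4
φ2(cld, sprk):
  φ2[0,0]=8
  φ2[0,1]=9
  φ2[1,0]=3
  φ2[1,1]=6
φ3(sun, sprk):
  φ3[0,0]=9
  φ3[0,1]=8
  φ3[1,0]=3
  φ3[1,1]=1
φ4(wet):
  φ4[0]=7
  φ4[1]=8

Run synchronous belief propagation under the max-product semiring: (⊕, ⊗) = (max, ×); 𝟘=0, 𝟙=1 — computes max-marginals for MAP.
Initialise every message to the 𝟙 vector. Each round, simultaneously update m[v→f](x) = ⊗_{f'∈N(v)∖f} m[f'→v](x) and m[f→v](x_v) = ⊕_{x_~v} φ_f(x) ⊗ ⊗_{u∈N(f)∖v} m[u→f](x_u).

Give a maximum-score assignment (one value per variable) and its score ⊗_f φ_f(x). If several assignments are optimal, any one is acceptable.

init: all messages = 𝟙 over 2 values
r1 m[φ0→rain] = [7, 9]
r1 m[φ0→wet] = [7, 9]
r1 m[φ1→wet] = [7, 7]
r1 m[φ1→sprk] = [7, 6]
r1 m[φ2→cld] = [9, 6]
r1 m[φ2→sprk] = [8, 9]
r1 m[φ3→sun] = [9, 3]
r1 m[φ3→sprk] = [9, 8]
r1 m[φ4→wet] = [7, 8]
r1 m[rain→φ0] = [1, 1]
r1 m[sun→φ3] = [1, 1]
r1 m[cld→φ2] = [1, 1]
r1 m[wet→φ0] = [1, 1]
r1 m[wet→φ1] = [1, 1]
r1 m[wet→φ4] = [1, 1]
r1 m[sprk→φ1] = [1, 1]
r1 m[sprk→φ2] = [1, 1]
r1 m[sprk→φ3] = [1, 1]
r2 m[φ0→rain] = [7, 9]
r2 m[φ0→wet] = [7, 9]
r2 m[φ1→wet] = [7, 7]
r2 m[φ1→sprk] = [7, 6]
r2 m[φ2→cld] = [9, 6]
r2 m[φ2→sprk] = [8, 9]
r2 m[φ3→sun] = [9, 3]
r2 m[φ3→sprk] = [9, 8]
r2 m[φ4→wet] = [7, 8]
r2 m[rain→φ0] = [1, 1]
r2 m[sun→φ3] = [1, 1]
r2 m[cld→φ2] = [1, 1]
r2 m[wet→φ0] = [49, 56]
r2 m[wet→φ1] = [49, 72]
r2 m[wet→φ4] = [49, 63]
r2 m[sprk→φ1] = [72, 72]
r2 m[sprk→φ2] = [63, 48]
r2 m[sprk→φ3] = [56, 54]
r3 m[φ0→rain] = [343, 504]
r3 m[φ0→wet] = [7, 9]
r3 m[φ1→wet] = [504, 504]
r3 m[φ1→sprk] = [504, 294]
r3 m[φ2→cld] = [504, 288]
r3 m[φ2→sprk] = [8, 9]
r3 m[φ3→sun] = [504, 168]
r3 m[φ3→sprk] = [9, 8]
r3 m[φ4→wet] = [7, 8]
r3 m[rain→φ0] = [1, 1]
r3 m[sun→φ3] = [1, 1]
r3 m[cld→φ2] = [1, 1]
r3 m[wet→φ0] = [49, 56]
r3 m[wet→φ1] = [49, 72]
r3 m[wet→φ4] = [49, 63]
r3 m[sprk→φ1] = [72, 72]
r3 m[sprk→φ2] = [63, 48]
r3 m[sprk→φ3] = [56, 54]
r4 m[φ0→rain] = [343, 504]
r4 m[φ0→wet] = [7, 9]
r4 m[φ1→wet] = [504, 504]
r4 m[φ1→sprk] = [504, 294]
r4 m[φ2→cld] = [504, 288]
r4 m[φ2→sprk] = [8, 9]
r4 m[φ3→sun] = [504, 168]
r4 m[φ3→sprk] = [9, 8]
r4 m[φ4→wet] = [7, 8]
r4 m[rain→φ0] = [1, 1]
r4 m[sun→φ3] = [1, 1]
r4 m[cld→φ2] = [1, 1]
r4 m[wet→φ0] = [3528, 4032]
r4 m[wet→φ1] = [49, 72]
r4 m[wet→φ4] = [3528, 4536]
r4 m[sprk→φ1] = [72, 72]
r4 m[sprk→φ2] = [4536, 2352]
r4 m[sprk→φ3] = [4032, 2646]
r5 m[φ0→rain] = [24696, 36288]
r5 m[φ0→wet] = [7, 9]
r5 m[φ1→wet] = [504, 504]
r5 m[φ1→sprk] = [504, 294]
r5 m[φ2→cld] = [36288, 14112]
r5 m[φ2→sprk] = [8, 9]
r5 m[φ3→sun] = [36288, 12096]
r5 m[φ3→sprk] = [9, 8]
r5 m[φ4→wet] = [7, 8]
r5 m[rain→φ0] = [1, 1]
r5 m[sun→φ3] = [1, 1]
r5 m[cld→φ2] = [1, 1]
r5 m[wet→φ0] = [3528, 4032]
r5 m[wet→φ1] = [49, 72]
r5 m[wet→φ4] = [3528, 4536]
r5 m[sprk→φ1] = [72, 72]
r5 m[sprk→φ2] = [4536, 2352]
r5 m[sprk→φ3] = [4032, 2646]
r6 m[φ0→rain] = [24696, 36288]
r6 m[φ0→wet] = [7, 9]
r6 m[φ1→wet] = [504, 504]
r6 m[φ1→sprk] = [504, 294]
r6 m[φ2→cld] = [36288, 14112]
r6 m[φ2→sprk] = [8, 9]
r6 m[φ3→sun] = [36288, 12096]
r6 m[φ3→sprk] = [9, 8]
r6 m[φ4→wet] = [7, 8]
r6 m[rain→φ0] = [1, 1]
r6 m[sun→φ3] = [1, 1]
r6 m[cld→φ2] = [1, 1]
r6 m[wet→φ0] = [3528, 4032]
r6 m[wet→φ1] = [49, 72]
r6 m[wet→φ4] = [3528, 4536]
r6 m[sprk→φ1] = [72, 72]
r6 m[sprk→φ2] = [4536, 2352]
r6 m[sprk→φ3] = [4032, 2646]
fixed point reached at round 6
traceback from rain: (rain=1, sun=0, cld=0, wet=1, sprk=0), score=36288

assignment: (rain=1, sun=0, cld=0, wet=1, sprk=0); score = 36288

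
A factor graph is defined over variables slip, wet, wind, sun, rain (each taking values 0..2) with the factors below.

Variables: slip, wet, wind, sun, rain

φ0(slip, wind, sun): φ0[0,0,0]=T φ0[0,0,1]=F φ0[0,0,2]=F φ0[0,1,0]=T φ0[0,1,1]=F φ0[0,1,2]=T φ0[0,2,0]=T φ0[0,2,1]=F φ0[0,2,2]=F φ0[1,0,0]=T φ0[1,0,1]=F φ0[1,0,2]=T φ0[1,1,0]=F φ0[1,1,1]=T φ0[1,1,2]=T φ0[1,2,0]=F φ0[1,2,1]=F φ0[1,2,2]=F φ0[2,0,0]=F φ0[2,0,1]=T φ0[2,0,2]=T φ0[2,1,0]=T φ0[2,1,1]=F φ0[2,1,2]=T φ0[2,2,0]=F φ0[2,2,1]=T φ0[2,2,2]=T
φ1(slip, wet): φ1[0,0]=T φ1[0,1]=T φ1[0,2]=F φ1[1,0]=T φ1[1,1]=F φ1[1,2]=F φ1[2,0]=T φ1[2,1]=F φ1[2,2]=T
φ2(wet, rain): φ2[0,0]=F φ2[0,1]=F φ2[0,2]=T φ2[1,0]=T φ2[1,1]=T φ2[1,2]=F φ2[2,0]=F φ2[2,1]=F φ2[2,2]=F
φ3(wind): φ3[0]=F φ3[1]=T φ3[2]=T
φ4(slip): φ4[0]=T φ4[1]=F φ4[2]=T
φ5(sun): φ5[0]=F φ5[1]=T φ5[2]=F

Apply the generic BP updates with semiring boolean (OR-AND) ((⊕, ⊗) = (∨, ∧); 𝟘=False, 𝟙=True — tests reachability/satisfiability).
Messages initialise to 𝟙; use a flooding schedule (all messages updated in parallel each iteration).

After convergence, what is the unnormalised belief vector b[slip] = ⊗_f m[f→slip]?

init: all messages = 𝟙 over 3 values
r1 m[φ0→slip] = [T, T, T]
r1 m[φ0→wind] = [T, T, T]
r1 m[φ0→sun] = [T, T, T]
r1 m[φ1→slip] = [T, T, T]
r1 m[φ1→wet] = [T, T, T]
r1 m[φ2→wet] = [T, T, F]
r1 m[φ2→rain] = [T, T, T]
r1 m[φ3→wind] = [F, T, T]
r1 m[φ4→slip] = [T, F, T]
r1 m[φ5→sun] = [F, T, F]
r1 m[slip→φ0] = [T, T, T]
r1 m[slip→φ1] = [T, T, T]
r1 m[slip→φ4] = [T, T, T]
r1 m[wet→φ1] = [T, T, T]
r1 m[wet→φ2] = [T, T, T]
r1 m[wind→φ0] = [T, T, T]
r1 m[wind→φ3] = [T, T, T]
r1 m[sun→φ0] = [T, T, T]
r1 m[sun→φ5] = [T, T, T]
r1 m[rain→φ2] = [T, T, T]
r2 m[φ0→slip] = [T, T, T]
r2 m[φ0→wind] = [T, T, T]
r2 m[φ0→sun] = [T, T, T]
r2 m[φ1→slip] = [T, T, T]
r2 m[φ1→wet] = [T, T, T]
r2 m[φ2→wet] = [T, T, F]
r2 m[φ2→rain] = [T, T, T]
r2 m[φ3→wind] = [F, T, T]
r2 m[φ4→slip] = [T, F, T]
r2 m[φ5→sun] = [F, T, F]
r2 m[slip→φ0] = [T, F, T]
r2 m[slip→φ1] = [T, F, T]
r2 m[slip→φ4] = [T, T, T]
r2 m[wet→φ1] = [T, T, F]
r2 m[wet→φ2] = [T, T, T]
r2 m[wind→φ0] = [F, T, T]
r2 m[wind→φ3] = [T, T, T]
r2 m[sun→φ0] = [F, T, F]
r2 m[sun→φ5] = [T, T, T]
r2 m[rain→φ2] = [T, T, T]
r3 m[φ0→slip] = [F, T, T]
r3 m[φ0→wind] = [T, F, T]
r3 m[φ0→sun] = [T, T, T]
r3 m[φ1→slip] = [T, T, T]
r3 m[φ1→wet] = [T, T, T]
r3 m[φ2→wet] = [T, T, F]
r3 m[φ2→rain] = [T, T, T]
r3 m[φ3→wind] = [F, T, T]
r3 m[φ4→slip] = [T, F, T]
r3 m[φ5→sun] = [F, T, F]
r3 m[slip→φ0] = [T, F, T]
r3 m[slip→φ1] = [T, F, T]
r3 m[slip→φ4] = [T, T, T]
r3 m[wet→φ1] = [T, T, F]
r3 m[wet→φ2] = [T, T, T]
r3 m[wind→φ0] = [F, T, T]
r3 m[wind→φ3] = [T, T, T]
r3 m[sun→φ0] = [F, T, F]
r3 m[sun→φ5] = [T, T, T]
r3 m[rain→φ2] = [T, T, T]
r4 m[φ0→slip] = [F, T, T]
r4 m[φ0→wind] = [T, F, T]
r4 m[φ0→sun] = [T, T, T]
r4 m[φ1→slip] = [T, T, T]
r4 m[φ1→wet] = [T, T, T]
r4 m[φ2→wet] = [T, T, F]
r4 m[φ2→rain] = [T, T, T]
r4 m[φ3→wind] = [F, T, T]
r4 m[φ4→slip] = [T, F, T]
r4 m[φ5→sun] = [F, T, F]
r4 m[slip→φ0] = [T, F, T]
r4 m[slip→φ1] = [F, F, T]
r4 m[slip→φ4] = [F, T, T]
r4 m[wet→φ1] = [T, T, F]
r4 m[wet→φ2] = [T, T, T]
r4 m[wind→φ0] = [F, T, T]
r4 m[wind→φ3] = [T, F, T]
r4 m[sun→φ0] = [F, T, F]
r4 m[sun→φ5] = [T, T, T]
r4 m[rain→φ2] = [T, T, T]
r5 m[φ0→slip] = [F, T, T]
r5 m[φ0→wind] = [T, F, T]
r5 m[φ0→sun] = [T, T, T]
r5 m[φ1→slip] = [T, T, T]
r5 m[φ1→wet] = [T, F, T]
r5 m[φ2→wet] = [T, T, F]
r5 m[φ2→rain] = [T, T, T]
r5 m[φ3→wind] = [F, T, T]
r5 m[φ4→slip] = [T, F, T]
r5 m[φ5→sun] = [F, T, F]
r5 m[slip→φ0] = [T, F, T]
r5 m[slip→φ1] = [F, F, T]
r5 m[slip→φ4] = [F, T, T]
r5 m[wet→φ1] = [T, T, F]
r5 m[wet→φ2] = [T, T, T]
r5 m[wind→φ0] = [F, T, T]
r5 m[wind→φ3] = [T, F, T]
r5 m[sun→φ0] = [F, T, F]
r5 m[sun→φ5] = [T, T, T]
r5 m[rain→φ2] = [T, T, T]
r6 m[φ0→slip] = [F, T, T]
r6 m[φ0→wind] = [T, F, T]
r6 m[φ0→sun] = [T, T, T]
r6 m[φ1→slip] = [T, T, T]
r6 m[φ1→wet] = [T, F, T]
r6 m[φ2→wet] = [T, T, F]
r6 m[φ2→rain] = [T, T, T]
r6 m[φ3→wind] = [F, T, T]
r6 m[φ4→slip] = [T, F, T]
r6 m[φ5→sun] = [F, T, F]
r6 m[slip→φ0] = [T, F, T]
r6 m[slip→φ1] = [F, F, T]
r6 m[slip→φ4] = [F, T, T]
r6 m[wet→φ1] = [T, T, F]
r6 m[wet→φ2] = [T, F, T]
r6 m[wind→φ0] = [F, T, T]
r6 m[wind→φ3] = [T, F, T]
r6 m[sun→φ0] = [F, T, F]
r6 m[sun→φ5] = [T, T, T]
r6 m[rain→φ2] = [T, T, T]
r7 m[φ0→slip] = [F, T, T]
r7 m[φ0→wind] = [T, F, T]
r7 m[φ0→sun] = [T, T, T]
r7 m[φ1→slip] = [T, T, T]
r7 m[φ1→wet] = [T, F, T]
r7 m[φ2→wet] = [T, T, F]
r7 m[φ2→rain] = [F, F, T]
r7 m[φ3→wind] = [F, T, T]
r7 m[φ4→slip] = [T, F, T]
r7 m[φ5→sun] = [F, T, F]
r7 m[slip→φ0] = [T, F, T]
r7 m[slip→φ1] = [F, F, T]
r7 m[slip→φ4] = [F, T, T]
r7 m[wet→φ1] = [T, T, F]
r7 m[wet→φ2] = [T, F, T]
r7 m[wind→φ0] = [F, T, T]
r7 m[wind→φ3] = [T, F, T]
r7 m[sun→φ0] = [F, T, F]
r7 m[sun→φ5] = [T, T, T]
r7 m[rain→φ2] = [T, T, T]
r8 m[φ0→slip] = [F, T, T]
r8 m[φ0→wind] = [T, F, T]
r8 m[φ0→sun] = [T, T, T]
r8 m[φ1→slip] = [T, T, T]
r8 m[φ1→wet] = [T, F, T]
r8 m[φ2→wet] = [T, T, F]
r8 m[φ2→rain] = [F, F, T]
r8 m[φ3→wind] = [F, T, T]
r8 m[φ4→slip] = [T, F, T]
r8 m[φ5→sun] = [F, T, F]
r8 m[slip→φ0] = [T, F, T]
r8 m[slip→φ1] = [F, F, T]
r8 m[slip→φ4] = [F, T, T]
r8 m[wet→φ1] = [T, T, F]
r8 m[wet→φ2] = [T, F, T]
r8 m[wind→φ0] = [F, T, T]
r8 m[wind→φ3] = [T, F, T]
r8 m[sun→φ0] = [F, T, F]
r8 m[sun→φ5] = [T, T, T]
r8 m[rain→φ2] = [T, T, T]
fixed point reached at round 8
b[slip] = ⊗ incoming = [F, F, T]

b[slip] = [F, F, T]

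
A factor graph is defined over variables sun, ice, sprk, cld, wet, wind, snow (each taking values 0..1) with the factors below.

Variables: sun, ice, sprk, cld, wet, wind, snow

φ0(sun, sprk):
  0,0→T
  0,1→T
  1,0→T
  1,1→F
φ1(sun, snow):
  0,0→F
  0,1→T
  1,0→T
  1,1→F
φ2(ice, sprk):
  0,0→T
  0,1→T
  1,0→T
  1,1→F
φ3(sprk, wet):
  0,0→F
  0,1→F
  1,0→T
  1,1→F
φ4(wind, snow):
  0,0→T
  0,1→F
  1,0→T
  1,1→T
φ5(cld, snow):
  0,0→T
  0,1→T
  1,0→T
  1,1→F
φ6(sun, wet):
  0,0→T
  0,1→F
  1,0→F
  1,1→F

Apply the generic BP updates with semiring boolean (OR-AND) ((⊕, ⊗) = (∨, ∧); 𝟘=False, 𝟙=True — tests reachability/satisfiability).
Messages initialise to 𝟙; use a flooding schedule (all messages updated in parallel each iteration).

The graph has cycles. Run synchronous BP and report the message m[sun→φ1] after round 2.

init: all messages = 𝟙 over 2 values
r1 m[φ0→sun] = [T, T]
r1 m[φ0→sprk] = [T, T]
r1 m[φ1→sun] = [T, T]
r1 m[φ1→snow] = [T, T]
r1 m[φ2→ice] = [T, T]
r1 m[φ2→sprk] = [T, T]
r1 m[φ3→sprk] = [F, T]
r1 m[φ3→wet] = [T, F]
r1 m[φ4→wind] = [T, T]
r1 m[φ4→snow] = [T, T]
r1 m[φ5→cld] = [T, T]
r1 m[φ5→snow] = [T, T]
r1 m[φ6→sun] = [T, F]
r1 m[φ6→wet] = [T, F]
r1 m[sun→φ0] = [T, T]
r1 m[sun→φ1] = [T, T]
r1 m[sun→φ6] = [T, T]
r1 m[ice→φ2] = [T, T]
r1 m[sprk→φ0] = [T, T]
r1 m[sprk→φ2] = [T, T]
r1 m[sprk→φ3] = [T, T]
r1 m[cld→φ5] = [T, T]
r1 m[wet→φ3] = [T, T]
r1 m[wet→φ6] = [T, T]
r1 m[wind→φ4] = [T, T]
r1 m[snow→φ1] = [T, T]
r1 m[snow→φ4] = [T, T]
r1 m[snow→φ5] = [T, T]
r2 m[φ0→sun] = [T, T]
r2 m[φ0→sprk] = [T, T]
r2 m[φ1→sun] = [T, T]
r2 m[φ1→snow] = [T, T]
r2 m[φ2→ice] = [T, T]
r2 m[φ2→sprk] = [T, T]
r2 m[φ3→sprk] = [F, T]
r2 m[φ3→wet] = [T, F]
r2 m[φ4→wind] = [T, T]
r2 m[φ4→snow] = [T, T]
r2 m[φ5→cld] = [T, T]
r2 m[φ5→snow] = [T, T]
r2 m[φ6→sun] = [T, F]
r2 m[φ6→wet] = [T, F]
r2 m[sun→φ0] = [T, F]
r2 m[sun→φ1] = [T, F]
r2 m[sun→φ6] = [T, T]
r2 m[ice→φ2] = [T, T]
r2 m[sprk→φ0] = [F, T]
r2 m[sprk→φ2] = [F, T]
r2 m[sprk→φ3] = [T, T]
r2 m[cld→φ5] = [T, T]
r2 m[wet→φ3] = [T, F]
r2 m[wet→φ6] = [T, F]
r2 m[wind→φ4] = [T, T]
r2 m[snow→φ1] = [T, T]
r2 m[snow→φ4] = [T, T]
r2 m[snow→φ5] = [T, T]

message @ round 2 = [T, F]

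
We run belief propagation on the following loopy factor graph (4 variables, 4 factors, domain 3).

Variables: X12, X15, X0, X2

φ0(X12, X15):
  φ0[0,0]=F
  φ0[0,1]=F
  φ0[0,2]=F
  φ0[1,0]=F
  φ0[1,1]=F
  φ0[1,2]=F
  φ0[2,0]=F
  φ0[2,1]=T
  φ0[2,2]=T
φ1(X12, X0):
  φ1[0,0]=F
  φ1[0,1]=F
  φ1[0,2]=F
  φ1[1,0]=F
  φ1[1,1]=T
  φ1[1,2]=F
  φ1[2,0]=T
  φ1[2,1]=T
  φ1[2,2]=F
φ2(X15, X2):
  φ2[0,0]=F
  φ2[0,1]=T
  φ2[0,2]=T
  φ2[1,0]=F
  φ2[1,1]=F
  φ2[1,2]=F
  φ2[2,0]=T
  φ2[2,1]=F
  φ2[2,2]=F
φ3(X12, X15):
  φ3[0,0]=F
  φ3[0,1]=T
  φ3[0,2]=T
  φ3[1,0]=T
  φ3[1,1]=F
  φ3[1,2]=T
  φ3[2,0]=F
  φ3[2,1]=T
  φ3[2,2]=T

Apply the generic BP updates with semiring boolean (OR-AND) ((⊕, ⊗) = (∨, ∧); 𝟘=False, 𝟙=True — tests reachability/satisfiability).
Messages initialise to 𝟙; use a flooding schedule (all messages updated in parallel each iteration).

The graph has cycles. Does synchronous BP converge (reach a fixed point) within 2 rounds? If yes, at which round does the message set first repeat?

init: all messages = 𝟙 over 3 values
r1 m[φ0→X12] = [F, F, T]
r1 m[φ0→X15] = [F, T, T]
r1 m[φ1→X12] = [F, T, T]
r1 m[φ1→X0] = [T, T, F]
r1 m[φ2→X15] = [T, F, T]
r1 m[φ2→X2] = [T, T, T]
r1 m[φ3→X12] = [T, T, T]
r1 m[φ3→X15] = [T, T, T]
r1 m[X12→φ0] = [T, T, T]
r1 m[X12→φ1] = [T, T, T]
r1 m[X12→φ3] = [T, T, T]
r1 m[X15→φ0] = [T, T, T]
r1 m[X15→φ2] = [T, T, T]
r1 m[X15→φ3] = [T, T, T]
r1 m[X0→φ1] = [T, T, T]
r1 m[X2→φ2] = [T, T, T]
r2 m[φ0→X12] = [F, F, T]
r2 m[φ0→X15] = [F, T, T]
r2 m[φ1→X12] = [F, T, T]
r2 m[φ1→X0] = [T, T, F]
r2 m[φ2→X15] = [T, F, T]
r2 m[φ2→X2] = [T, T, T]
r2 m[φ3→X12] = [T, T, T]
r2 m[φ3→X15] = [T, T, T]
r2 m[X12→φ0] = [F, T, T]
r2 m[X12→φ1] = [F, F, T]
r2 m[X12→φ3] = [F, F, T]
r2 m[X15→φ0] = [T, F, T]
r2 m[X15→φ2] = [F, T, T]
r2 m[X15→φ3] = [F, F, T]
r2 m[X0→φ1] = [T, T, T]
r2 m[X2→φ2] = [T, T, T]
no fixed point within 2 rounds

NOT CONVERGED within 2 rounds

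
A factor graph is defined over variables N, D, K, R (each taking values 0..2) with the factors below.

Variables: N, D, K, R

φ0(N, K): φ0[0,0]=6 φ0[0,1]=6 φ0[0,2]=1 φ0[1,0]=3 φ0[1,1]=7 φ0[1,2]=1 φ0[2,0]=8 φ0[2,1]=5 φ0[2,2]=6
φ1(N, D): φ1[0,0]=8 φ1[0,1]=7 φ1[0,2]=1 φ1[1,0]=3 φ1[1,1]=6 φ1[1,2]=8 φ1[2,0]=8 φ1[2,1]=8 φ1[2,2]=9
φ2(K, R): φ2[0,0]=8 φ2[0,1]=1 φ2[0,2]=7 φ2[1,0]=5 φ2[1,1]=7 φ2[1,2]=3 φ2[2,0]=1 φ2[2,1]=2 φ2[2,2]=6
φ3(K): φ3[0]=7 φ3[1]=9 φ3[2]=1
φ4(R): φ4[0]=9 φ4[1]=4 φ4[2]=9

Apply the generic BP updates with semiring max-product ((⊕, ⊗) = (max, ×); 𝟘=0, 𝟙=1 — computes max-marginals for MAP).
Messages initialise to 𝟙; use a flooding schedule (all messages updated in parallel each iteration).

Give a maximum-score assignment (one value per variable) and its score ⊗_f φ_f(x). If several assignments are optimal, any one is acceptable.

assignment: (N=2, D=2, K=0, R=0); score = 36288

init: all messages = 𝟙 over 3 values
r1 m[φ0→N] = [6, 7, 8]
r1 m[φ0→K] = [8, 7, 6]
r1 m[φ1→N] = [8, 8, 9]
r1 m[φ1→D] = [8, 8, 9]
r1 m[φ2→K] = [8, 7, 6]
r1 m[φ2→R] = [8, 7, 7]
r1 m[φ3→K] = [7, 9, 1]
r1 m[φ4→R] = [9, 4, 9]
r1 m[N→φ0] = [1, 1, 1]
r1 m[N→φ1] = [1, 1, 1]
r1 m[D→φ1] = [1, 1, 1]
r1 m[K→φ0] = [1, 1, 1]
r1 m[K→φ2] = [1, 1, 1]
r1 m[K→φ3] = [1, 1, 1]
r1 m[R→φ2] = [1, 1, 1]
r1 m[R→φ4] = [1, 1, 1]
r2 m[φ0→N] = [6, 7, 8]
r2 m[φ0→K] = [8, 7, 6]
r2 m[φ1→N] = [8, 8, 9]
r2 m[φ1→D] = [8, 8, 9]
r2 m[φ2→K] = [8, 7, 6]
r2 m[φ2→R] = [8, 7, 7]
r2 m[φ3→K] = [7, 9, 1]
r2 m[φ4→R] = [9, 4, 9]
r2 m[N→φ0] = [8, 8, 9]
r2 m[N→φ1] = [6, 7, 8]
r2 m[D→φ1] = [1, 1, 1]
r2 m[K→φ0] = [56, 63, 6]
r2 m[K→φ2] = [56, 63, 6]
r2 m[K→φ3] = [64, 49, 36]
r2 m[R→φ2] = [9, 4, 9]
r2 m[R→φ4] = [8, 7, 7]
r3 m[φ0→N] = [378, 441, 448]
r3 m[φ0→K] = [72, 56, 54]
r3 m[φ1→N] = [8, 8, 9]
r3 m[φ1→D] = [64, 64, 72]
r3 m[φ2→K] = [72, 45, 54]
r3 m[φ2→R] = [448, 441, 392]
r3 m[φ3→K] = [7, 9, 1]
r3 m[φ4→R] = [9, 4, 9]
r3 m[N→φ0] = [8, 8, 9]
r3 m[N→φ1] = [6, 7, 8]
r3 m[D→φ1] = [1, 1, 1]
r3 m[K→φ0] = [56, 63, 6]
r3 m[K→φ2] = [56, 63, 6]
r3 m[K→φ3] = [64, 49, 36]
r3 m[R→φ2] = [9, 4, 9]
r3 m[R→φ4] = [8, 7, 7]
r4 m[φ0→N] = [378, 441, 448]
r4 m[φ0→K] = [72, 56, 54]
r4 m[φ1→N] = [8, 8, 9]
r4 m[φ1→D] = [64, 64, 72]
r4 m[φ2→K] = [72, 45, 54]
r4 m[φ2→R] = [448, 441, 392]
r4 m[φ3→K] = [7, 9, 1]
r4 m[φ4→R] = [9, 4, 9]
r4 m[N→φ0] = [8, 8, 9]
r4 m[N→φ1] = [378, 441, 448]
r4 m[D→φ1] = [1, 1, 1]
r4 m[K→φ0] = [504, 405, 54]
r4 m[K→φ2] = [504, 504, 54]
r4 m[K→φ3] = [5184, 2520, 2916]
r4 m[R→φ2] = [9, 4, 9]
r4 m[R→φ4] = [448, 441, 392]
r5 m[φ0→N] = [3024, 2835, 4032]
r5 m[φ0→K] = [72, 56, 54]
r5 m[φ1→N] = [8, 8, 9]
r5 m[φ1→D] = [3584, 3584, 4032]
r5 m[φ2→K] = [72, 45, 54]
r5 m[φ2→R] = [4032, 3528, 3528]
r5 m[φ3→K] = [7, 9, 1]
r5 m[φ4→R] = [9, 4, 9]
r5 m[N→φ0] = [8, 8, 9]
r5 m[N→φ1] = [378, 441, 448]
r5 m[D→φ1] = [1, 1, 1]
r5 m[K→φ0] = [504, 405, 54]
r5 m[K→φ2] = [504, 504, 54]
r5 m[K→φ3] = [5184, 2520, 2916]
r5 m[R→φ2] = [9, 4, 9]
r5 m[R→φ4] = [448, 441, 392]
r6 m[φ0→N] = [3024, 2835, 4032]
r6 m[φ0→K] = [72, 56, 54]
r6 m[φ1→N] = [8, 8, 9]
r6 m[φ1→D] = [3584, 3584, 4032]
r6 m[φ2→K] = [72, 45, 54]
r6 m[φ2→R] = [4032, 3528, 3528]
r6 m[φ3→K] = [7, 9, 1]
r6 m[φ4→R] = [9, 4, 9]
r6 m[N→φ0] = [8, 8, 9]
r6 m[N→φ1] = [3024, 2835, 4032]
r6 m[D→φ1] = [1, 1, 1]
r6 m[K→φ0] = [504, 405, 54]
r6 m[K→φ2] = [504, 504, 54]
r6 m[K→φ3] = [5184, 2520, 2916]
r6 m[R→φ2] = [9, 4, 9]
r6 m[R→φ4] = [4032, 3528, 3528]
r7 m[φ0→N] = [3024, 2835, 4032]
r7 m[φ0→K] = [72, 56, 54]
r7 m[φ1→N] = [8, 8, 9]
r7 m[φ1→D] = [32256, 32256, 36288]
r7 m[φ2→K] = [72, 45, 54]
r7 m[φ2→R] = [4032, 3528, 3528]
r7 m[φ3→K] = [7, 9, 1]
r7 m[φ4→R] = [9, 4, 9]
r7 m[N→φ0] = [8, 8, 9]
r7 m[N→φ1] = [3024, 2835, 4032]
r7 m[D→φ1] = [1, 1, 1]
r7 m[K→φ0] = [504, 405, 54]
r7 m[K→φ2] = [504, 504, 54]
r7 m[K→φ3] = [5184, 2520, 2916]
r7 m[R→φ2] = [9, 4, 9]
r7 m[R→φ4] = [4032, 3528, 3528]
r8 m[φ0→N] = [3024, 2835, 4032]
r8 m[φ0→K] = [72, 56, 54]
r8 m[φ1→N] = [8, 8, 9]
r8 m[φ1→D] = [32256, 32256, 36288]
r8 m[φ2→K] = [72, 45, 54]
r8 m[φ2→R] = [4032, 3528, 3528]
r8 m[φ3→K] = [7, 9, 1]
r8 m[φ4→R] = [9, 4, 9]
r8 m[N→φ0] = [8, 8, 9]
r8 m[N→φ1] = [3024, 2835, 4032]
r8 m[D→φ1] = [1, 1, 1]
r8 m[K→φ0] = [504, 405, 54]
r8 m[K→φ2] = [504, 504, 54]
r8 m[K→φ3] = [5184, 2520, 2916]
r8 m[R→φ2] = [9, 4, 9]
r8 m[R→φ4] = [4032, 3528, 3528]
fixed point reached at round 8
traceback from N: (N=2, D=2, K=0, R=0), score=36288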